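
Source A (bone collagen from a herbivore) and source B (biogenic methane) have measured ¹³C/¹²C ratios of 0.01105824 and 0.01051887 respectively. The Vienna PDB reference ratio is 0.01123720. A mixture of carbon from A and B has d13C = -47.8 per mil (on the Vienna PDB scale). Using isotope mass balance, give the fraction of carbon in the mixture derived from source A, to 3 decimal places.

0.336

δ_A = (0.01105824/0.01123720 − 1)×1000 = (0.984074 − 1)×1000 = -15.926 per mil
δ_B = (0.01051887/0.01123720 − 1)×1000 = (0.936076 − 1)×1000 = -63.924 per mil
f_A = (δ_mix − δ_B)/(δ_A − δ_B) = (-47.8 − (-63.924))/(-15.926 − (-63.924))
f_A = 16.124 / 47.999 = 0.3359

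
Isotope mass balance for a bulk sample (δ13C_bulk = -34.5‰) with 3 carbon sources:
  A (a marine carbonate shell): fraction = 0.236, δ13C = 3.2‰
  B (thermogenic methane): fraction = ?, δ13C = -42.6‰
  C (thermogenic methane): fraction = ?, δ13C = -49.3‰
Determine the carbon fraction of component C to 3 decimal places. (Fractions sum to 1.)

0.404

Let f_C and f_B be the unknown fractions; fractions sum to 1 so f_C + f_B = 0.764.
Mass balance: Σ fᵢ·δᵢ = δ_bulk ⇒ f_C·(-49.3) + f_B·(-42.6) = -34.5 − (0.755) = -35.255
Substitute f_B = 0.764 − f_C:
f_C·(-49.3 − -42.6) = -35.255 − 0.764×(-42.6) = -2.709
f_C = -2.709 / -6.7 = 0.4043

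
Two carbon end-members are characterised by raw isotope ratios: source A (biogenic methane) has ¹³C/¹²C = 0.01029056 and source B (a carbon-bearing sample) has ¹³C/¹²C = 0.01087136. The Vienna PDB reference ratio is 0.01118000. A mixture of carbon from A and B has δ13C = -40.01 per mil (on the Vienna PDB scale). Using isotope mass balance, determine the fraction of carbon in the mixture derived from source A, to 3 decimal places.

δ_A = (0.01029056/0.01118000 − 1)×1000 = (0.920444 − 1)×1000 = -79.556 per mil
δ_B = (0.01087136/0.01118000 − 1)×1000 = (0.972394 − 1)×1000 = -27.606 per mil
f_A = (δ_mix − δ_B)/(δ_A − δ_B) = (-40.01 − (-27.606))/(-79.556 − (-27.606))
f_A = -12.404 / -51.950 = 0.2388

0.239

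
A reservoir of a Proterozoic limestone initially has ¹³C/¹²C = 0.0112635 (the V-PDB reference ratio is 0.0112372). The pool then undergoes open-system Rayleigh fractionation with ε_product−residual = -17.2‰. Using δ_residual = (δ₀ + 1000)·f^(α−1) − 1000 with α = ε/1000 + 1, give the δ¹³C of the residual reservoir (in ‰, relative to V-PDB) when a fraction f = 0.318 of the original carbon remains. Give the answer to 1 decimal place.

δ₀ = (0.0112635/0.0112372 − 1)×1000 = (1.002340 − 1)×1000 = 2.340‰
α − 1 = ε/1000 = -0.0172
f^(α−1) = 0.318^(-0.0172) = 1.019902
δ_res = (2.340 + 1000) × 1.019902 − 1000 = 1022.289 − 1000 = 22.29‰

22.3‰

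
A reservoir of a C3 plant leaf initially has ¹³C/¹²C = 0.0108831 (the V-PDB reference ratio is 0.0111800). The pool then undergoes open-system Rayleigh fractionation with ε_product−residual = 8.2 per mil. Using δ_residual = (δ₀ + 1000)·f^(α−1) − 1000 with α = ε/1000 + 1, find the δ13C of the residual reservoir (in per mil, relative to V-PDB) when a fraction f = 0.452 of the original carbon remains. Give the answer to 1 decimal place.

δ₀ = (0.0108831/0.0111800 − 1)×1000 = (0.973444 − 1)×1000 = -26.556 per mil
α − 1 = ε/1000 = 0.0082
f^(α−1) = 0.452^(0.0082) = 0.993510
δ_res = (-26.556 + 1000) × 0.993510 − 1000 = 967.126 − 1000 = -32.87 per mil

-32.9 per mil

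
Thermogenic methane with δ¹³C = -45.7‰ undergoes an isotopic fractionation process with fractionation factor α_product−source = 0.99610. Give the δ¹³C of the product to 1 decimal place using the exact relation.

-49.4‰

δ_product = (δ_source + 1000)·α − 1000
δ_product = (-45.7 + 1000) × 0.99610 − 1000
δ_product = 950.578 − 1000 = -49.42‰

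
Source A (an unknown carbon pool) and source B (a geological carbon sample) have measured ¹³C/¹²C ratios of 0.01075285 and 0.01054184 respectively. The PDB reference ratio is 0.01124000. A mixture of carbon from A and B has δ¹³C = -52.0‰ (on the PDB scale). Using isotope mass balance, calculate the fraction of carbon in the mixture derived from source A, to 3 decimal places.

0.539

δ_A = (0.01075285/0.01124000 − 1)×1000 = (0.956659 − 1)×1000 = -43.341‰
δ_B = (0.01054184/0.01124000 − 1)×1000 = (0.937886 − 1)×1000 = -62.114‰
f_A = (δ_mix − δ_B)/(δ_A − δ_B) = (-52.0 − (-62.114))/(-43.341 − (-62.114))
f_A = 10.114 / 18.773 = 0.5387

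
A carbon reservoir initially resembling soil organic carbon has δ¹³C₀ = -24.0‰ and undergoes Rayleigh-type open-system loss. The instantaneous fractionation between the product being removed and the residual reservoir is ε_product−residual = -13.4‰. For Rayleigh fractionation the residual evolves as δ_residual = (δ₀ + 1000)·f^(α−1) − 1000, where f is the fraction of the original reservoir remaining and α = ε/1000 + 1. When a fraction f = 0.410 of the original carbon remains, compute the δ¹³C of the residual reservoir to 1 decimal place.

Rayleigh residual: δ_res = (δ₀ + 1000)·f^(α−1) − 1000
α = ε/1000 + 1 = 0.98660, so α − 1 = -0.01340
f^(α−1) = 0.410^(-0.01340) = 1.012019
δ_res = (-24.0 + 1000) × 1.012019 − 1000 = 987.731 − 1000 = -12.27‰

-12.3‰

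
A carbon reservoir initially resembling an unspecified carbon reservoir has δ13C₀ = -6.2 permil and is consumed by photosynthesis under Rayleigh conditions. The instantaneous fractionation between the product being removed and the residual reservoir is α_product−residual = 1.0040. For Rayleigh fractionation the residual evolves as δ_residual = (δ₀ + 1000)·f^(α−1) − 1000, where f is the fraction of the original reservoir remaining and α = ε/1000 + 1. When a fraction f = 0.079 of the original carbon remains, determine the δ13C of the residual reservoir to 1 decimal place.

Rayleigh residual: δ_res = (δ₀ + 1000)·f^(α−1) − 1000
α − 1 = 0.00400
f^(α−1) = 0.079^(0.00400) = 0.989898
δ_res = (-6.2 + 1000) × 0.989898 − 1000 = 983.761 − 1000 = -16.24 permil

-16.2 permil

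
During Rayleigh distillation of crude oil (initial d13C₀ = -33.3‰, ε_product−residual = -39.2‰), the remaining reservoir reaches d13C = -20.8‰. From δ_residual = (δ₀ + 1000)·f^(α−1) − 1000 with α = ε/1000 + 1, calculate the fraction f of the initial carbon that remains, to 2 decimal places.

α − 1 = ε/1000 = -0.0392
(δ_res + 1000)/(δ₀ + 1000) = (-20.8 + 1000)/(-33.3 + 1000) = 979.2/966.7 = 1.012931
f = 1.012931^(1/-0.0392) = exp(ln(1.012931)/-0.0392) = exp(0.01285/-0.0392)
f = exp(-0.3277) = 0.7205

0.72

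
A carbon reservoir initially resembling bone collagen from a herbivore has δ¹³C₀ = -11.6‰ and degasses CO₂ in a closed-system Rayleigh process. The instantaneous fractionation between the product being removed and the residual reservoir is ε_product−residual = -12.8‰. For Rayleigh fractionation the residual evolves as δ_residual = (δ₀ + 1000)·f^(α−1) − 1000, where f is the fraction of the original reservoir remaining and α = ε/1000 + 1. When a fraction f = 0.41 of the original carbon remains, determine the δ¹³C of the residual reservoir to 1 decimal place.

-0.3‰

Rayleigh residual: δ_res = (δ₀ + 1000)·f^(α−1) − 1000
α = ε/1000 + 1 = 0.98720, so α − 1 = -0.01280
f^(α−1) = 0.41^(-0.01280) = 1.011478
δ_res = (-11.6 + 1000) × 1.011478 − 1000 = 999.745 − 1000 = -0.26‰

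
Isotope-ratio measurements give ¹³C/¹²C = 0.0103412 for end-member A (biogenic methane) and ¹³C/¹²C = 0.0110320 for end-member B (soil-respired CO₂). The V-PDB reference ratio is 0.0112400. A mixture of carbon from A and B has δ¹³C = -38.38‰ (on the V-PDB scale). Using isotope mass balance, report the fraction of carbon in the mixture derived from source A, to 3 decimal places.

0.323

δ_A = (0.0103412/0.0112400 − 1)×1000 = (0.920036 − 1)×1000 = -79.964‰
δ_B = (0.0110320/0.0112400 − 1)×1000 = (0.981495 − 1)×1000 = -18.505‰
f_A = (δ_mix − δ_B)/(δ_A − δ_B) = (-38.38 − (-18.505))/(-79.964 − (-18.505))
f_A = -19.875 / -61.459 = 0.3234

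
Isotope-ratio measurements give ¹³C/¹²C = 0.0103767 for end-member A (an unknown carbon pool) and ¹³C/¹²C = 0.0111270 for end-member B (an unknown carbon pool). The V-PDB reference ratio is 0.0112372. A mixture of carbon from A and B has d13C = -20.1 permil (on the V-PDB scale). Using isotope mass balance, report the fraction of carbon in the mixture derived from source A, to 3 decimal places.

δ_A = (0.0103767/0.0112372 − 1)×1000 = (0.923424 − 1)×1000 = -76.576 permil
δ_B = (0.0111270/0.0112372 − 1)×1000 = (0.990193 − 1)×1000 = -9.807 permil
f_A = (δ_mix − δ_B)/(δ_A − δ_B) = (-20.1 − (-9.807))/(-76.576 − (-9.807))
f_A = -10.293 / -66.769 = 0.1542

0.154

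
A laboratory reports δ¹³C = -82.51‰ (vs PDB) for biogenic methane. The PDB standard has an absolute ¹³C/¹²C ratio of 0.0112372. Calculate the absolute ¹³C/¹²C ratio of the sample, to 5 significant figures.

R_sample = R_standard × (δ¹³C/1000 + 1)
R_sample = 0.0112372 × (-82.51/1000 + 1) = 0.0112372 × 0.917490
R_sample = 0.0103100

0.010310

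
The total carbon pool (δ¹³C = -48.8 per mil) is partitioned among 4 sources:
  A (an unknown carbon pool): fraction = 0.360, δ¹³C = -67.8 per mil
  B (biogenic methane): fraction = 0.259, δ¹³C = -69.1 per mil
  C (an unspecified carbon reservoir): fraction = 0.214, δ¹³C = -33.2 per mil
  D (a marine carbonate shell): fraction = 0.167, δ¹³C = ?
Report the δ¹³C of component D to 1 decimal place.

3.7 per mil

Isotope mass balance: δ_bulk = Σ fᵢ·δᵢ.
-48.8 = 0.360×(-67.8) + 0.259×(-69.1) + 0.214×(-33.2) + 0.167×δ_D
0.167·δ_D = -48.8 − (-49.410) = 0.610
δ_D = 0.610 / 0.167 = 3.65 per mil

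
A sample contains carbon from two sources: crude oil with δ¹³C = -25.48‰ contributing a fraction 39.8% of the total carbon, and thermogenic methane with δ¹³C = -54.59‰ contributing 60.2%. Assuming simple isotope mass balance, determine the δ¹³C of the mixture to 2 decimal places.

δ_mix = f_A·δ_A + f_B·δ_B
δ_mix = 0.398 × (-25.48) + 0.602 × (-54.59)
δ_mix = -10.141 + -32.863 = -43.004‰

-43.00‰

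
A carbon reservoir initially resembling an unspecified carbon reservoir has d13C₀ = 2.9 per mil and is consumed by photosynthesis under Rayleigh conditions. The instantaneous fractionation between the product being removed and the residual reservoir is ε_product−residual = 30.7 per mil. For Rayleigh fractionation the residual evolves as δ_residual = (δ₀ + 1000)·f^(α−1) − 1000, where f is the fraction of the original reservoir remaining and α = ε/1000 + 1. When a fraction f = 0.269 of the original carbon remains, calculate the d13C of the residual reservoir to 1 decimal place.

Rayleigh residual: δ_res = (δ₀ + 1000)·f^(α−1) − 1000
α = ε/1000 + 1 = 1.03070, so α − 1 = 0.03070
f^(α−1) = 0.269^(0.03070) = 0.960491
δ_res = (2.9 + 1000) × 0.960491 − 1000 = 963.277 − 1000 = -36.72 per mil

-36.7 per mil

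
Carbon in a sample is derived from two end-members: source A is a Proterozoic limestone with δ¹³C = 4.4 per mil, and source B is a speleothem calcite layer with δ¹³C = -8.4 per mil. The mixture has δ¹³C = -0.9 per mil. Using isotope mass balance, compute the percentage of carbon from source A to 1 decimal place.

δ_mix = f_A·δ_A + (1 − f_A)·δ_B  ⇒  f_A = (δ_mix − δ_B)/(δ_A − δ_B)
f_A = (-0.9 − (-8.4)) / (4.4 − (-8.4))
f_A = 7.5 / 12.8 = 0.5859

58.6%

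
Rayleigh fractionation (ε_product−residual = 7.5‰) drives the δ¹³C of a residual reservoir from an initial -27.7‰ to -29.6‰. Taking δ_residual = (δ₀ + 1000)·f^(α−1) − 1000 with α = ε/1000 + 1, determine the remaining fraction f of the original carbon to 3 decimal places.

α − 1 = ε/1000 = 0.0075
(δ_res + 1000)/(δ₀ + 1000) = (-29.6 + 1000)/(-27.7 + 1000) = 970.4/972.3 = 0.998046
f = 0.998046^(1/0.0075) = exp(ln(0.998046)/0.0075) = exp(-0.00196/0.0075)
f = exp(-0.2608) = 0.7704

0.770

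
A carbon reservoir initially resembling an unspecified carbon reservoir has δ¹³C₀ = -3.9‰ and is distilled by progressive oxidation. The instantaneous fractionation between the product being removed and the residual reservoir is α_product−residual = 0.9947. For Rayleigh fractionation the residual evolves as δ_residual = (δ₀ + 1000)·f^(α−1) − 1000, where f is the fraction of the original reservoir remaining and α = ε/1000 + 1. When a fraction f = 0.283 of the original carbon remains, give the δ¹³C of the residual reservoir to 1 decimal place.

2.8‰

Rayleigh residual: δ_res = (δ₀ + 1000)·f^(α−1) − 1000
α − 1 = -0.00530
f^(α−1) = 0.283^(-0.00530) = 1.006713
δ_res = (-3.9 + 1000) × 1.006713 − 1000 = 1002.786 − 1000 = 2.79‰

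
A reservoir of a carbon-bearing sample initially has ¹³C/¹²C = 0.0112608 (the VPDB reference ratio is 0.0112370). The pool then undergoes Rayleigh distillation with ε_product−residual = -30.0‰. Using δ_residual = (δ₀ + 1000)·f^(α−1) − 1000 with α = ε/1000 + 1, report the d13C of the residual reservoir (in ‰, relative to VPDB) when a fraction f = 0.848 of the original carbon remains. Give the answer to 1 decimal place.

δ₀ = (0.0112608/0.0112370 − 1)×1000 = (1.002118 − 1)×1000 = 2.118‰
α − 1 = ε/1000 = -0.0300
f^(α−1) = 0.848^(-0.0300) = 1.004958
δ_res = (2.118 + 1000) × 1.004958 − 1000 = 1007.087 − 1000 = 7.09‰

7.1‰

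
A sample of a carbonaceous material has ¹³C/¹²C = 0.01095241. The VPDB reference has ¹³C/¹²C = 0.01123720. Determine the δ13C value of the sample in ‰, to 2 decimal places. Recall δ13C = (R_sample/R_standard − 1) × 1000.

-25.34‰

δ13C = (R_sample / R_standard − 1) × 1000
R_sample / R_standard = 0.01095241 / 0.01123720 = 0.974656
δ13C = (0.974656 − 1) × 1000 = -25.344‰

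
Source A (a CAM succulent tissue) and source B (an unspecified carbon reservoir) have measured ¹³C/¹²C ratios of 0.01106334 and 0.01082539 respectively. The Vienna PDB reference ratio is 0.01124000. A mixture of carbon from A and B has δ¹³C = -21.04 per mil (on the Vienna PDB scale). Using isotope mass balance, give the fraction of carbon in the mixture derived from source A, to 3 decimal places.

0.749

δ_A = (0.01106334/0.01124000 − 1)×1000 = (0.984283 − 1)×1000 = -15.717 per mil
δ_B = (0.01082539/0.01124000 − 1)×1000 = (0.963113 − 1)×1000 = -36.887 per mil
f_A = (δ_mix − δ_B)/(δ_A − δ_B) = (-21.04 − (-36.887))/(-15.717 − (-36.887))
f_A = 15.847 / 21.170 = 0.7486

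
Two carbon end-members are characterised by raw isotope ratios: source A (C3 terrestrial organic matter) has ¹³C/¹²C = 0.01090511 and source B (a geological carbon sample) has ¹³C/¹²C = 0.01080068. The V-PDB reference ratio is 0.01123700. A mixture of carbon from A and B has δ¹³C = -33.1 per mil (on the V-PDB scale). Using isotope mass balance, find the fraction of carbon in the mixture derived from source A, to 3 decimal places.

0.616

δ_A = (0.01090511/0.01123700 − 1)×1000 = (0.970465 − 1)×1000 = -29.535 per mil
δ_B = (0.01080068/0.01123700 − 1)×1000 = (0.961171 − 1)×1000 = -38.829 per mil
f_A = (δ_mix − δ_B)/(δ_A − δ_B) = (-33.1 − (-38.829))/(-29.535 − (-38.829))
f_A = 5.729 / 9.293 = 0.6164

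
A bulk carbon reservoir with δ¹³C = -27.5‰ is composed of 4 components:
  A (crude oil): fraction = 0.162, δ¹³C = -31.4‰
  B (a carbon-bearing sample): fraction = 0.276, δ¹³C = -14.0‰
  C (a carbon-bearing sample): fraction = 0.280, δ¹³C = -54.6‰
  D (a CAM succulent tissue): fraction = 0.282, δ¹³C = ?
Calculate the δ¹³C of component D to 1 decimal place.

Isotope mass balance: δ_bulk = Σ fᵢ·δᵢ.
-27.5 = 0.162×(-31.4) + 0.276×(-14.0) + 0.280×(-54.6) + 0.282×δ_D
0.282·δ_D = -27.5 − (-24.239) = -3.261
δ_D = -3.261 / 0.282 = -11.56‰

-11.6‰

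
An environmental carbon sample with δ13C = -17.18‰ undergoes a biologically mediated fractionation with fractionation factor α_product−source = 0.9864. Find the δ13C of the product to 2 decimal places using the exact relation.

-30.55‰

δ_product = (δ_source + 1000)·α − 1000
δ_product = (-17.18 + 1000) × 0.9864 − 1000
δ_product = 969.454 − 1000 = -30.546‰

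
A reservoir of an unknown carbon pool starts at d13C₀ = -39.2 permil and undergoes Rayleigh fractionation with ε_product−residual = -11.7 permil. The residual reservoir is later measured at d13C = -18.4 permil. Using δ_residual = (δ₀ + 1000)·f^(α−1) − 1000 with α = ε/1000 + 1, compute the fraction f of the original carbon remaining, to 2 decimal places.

0.16

α − 1 = ε/1000 = -0.0117
(δ_res + 1000)/(δ₀ + 1000) = (-18.4 + 1000)/(-39.2 + 1000) = 981.6/960.8 = 1.021649
f = 1.021649^(1/-0.0117) = exp(ln(1.021649)/-0.0117) = exp(0.02142/-0.0117)
f = exp(-1.8306) = 0.1603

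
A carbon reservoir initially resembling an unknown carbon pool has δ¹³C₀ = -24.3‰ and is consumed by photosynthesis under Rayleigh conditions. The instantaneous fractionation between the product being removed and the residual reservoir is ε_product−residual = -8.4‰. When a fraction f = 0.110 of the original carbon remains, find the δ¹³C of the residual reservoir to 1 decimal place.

Rayleigh residual: δ_res = (δ₀ + 1000)·f^(α−1) − 1000
α = ε/1000 + 1 = 0.99160, so α − 1 = -0.00840
f^(α−1) = 0.110^(-0.00840) = 1.018714
δ_res = (-24.3 + 1000) × 1.018714 − 1000 = 993.959 − 1000 = -6.04‰

-6.0‰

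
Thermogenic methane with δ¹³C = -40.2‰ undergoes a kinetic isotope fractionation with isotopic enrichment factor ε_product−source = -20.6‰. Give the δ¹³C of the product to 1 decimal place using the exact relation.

To first order, δ_product ≈ δ_source + ε = -60.8‰.
Exactly, δ_product = (δ_source + 1000)·(ε/1000 + 1) − 1000.
δ_product = (-40.2 + 1000) × (-20.6/1000 + 1) − 1000
δ_product = -59.97‰

-60.0‰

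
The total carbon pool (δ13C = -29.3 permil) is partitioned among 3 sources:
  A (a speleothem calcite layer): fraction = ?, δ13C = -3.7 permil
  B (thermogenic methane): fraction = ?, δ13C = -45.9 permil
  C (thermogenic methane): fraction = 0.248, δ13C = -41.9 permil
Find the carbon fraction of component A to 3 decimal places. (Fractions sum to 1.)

Let f_A and f_B be the unknown fractions; fractions sum to 1 so f_A + f_B = 0.752.
Mass balance: Σ fᵢ·δᵢ = δ_bulk ⇒ f_A·(-3.7) + f_B·(-45.9) = -29.3 − (-10.391) = -18.909
Substitute f_B = 0.752 − f_A:
f_A·(-3.7 − -45.9) = -18.909 − 0.752×(-45.9) = 15.608
f_A = 15.608 / 42.2 = 0.3699

0.370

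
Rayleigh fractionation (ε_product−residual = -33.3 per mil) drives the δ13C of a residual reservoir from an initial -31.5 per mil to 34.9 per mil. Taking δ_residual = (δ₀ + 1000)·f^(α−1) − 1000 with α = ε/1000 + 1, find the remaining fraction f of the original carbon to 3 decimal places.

α − 1 = ε/1000 = -0.0333
(δ_res + 1000)/(δ₀ + 1000) = (34.9 + 1000)/(-31.5 + 1000) = 1034.9/968.5 = 1.068560
f = 1.068560^(1/-0.0333) = exp(ln(1.068560)/-0.0333) = exp(0.06631/-0.0333)
f = exp(-1.9913) = 0.1365

0.137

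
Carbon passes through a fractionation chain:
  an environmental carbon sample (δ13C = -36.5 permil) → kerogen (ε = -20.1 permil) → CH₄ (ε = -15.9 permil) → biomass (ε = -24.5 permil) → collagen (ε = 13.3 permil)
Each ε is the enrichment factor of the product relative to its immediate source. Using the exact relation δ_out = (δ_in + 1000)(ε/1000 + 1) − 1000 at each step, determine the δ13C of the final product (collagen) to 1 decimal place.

step 1: δ = (-36.50 + 1000)·(-20.1/1000 + 1) − 1000 = -55.87 permil
step 2: δ = (-55.87 + 1000)·(-15.9/1000 + 1) − 1000 = -70.88 permil
step 3: δ = (-70.88 + 1000)·(-24.5/1000 + 1) − 1000 = -93.64 permil
step 4: δ = (-93.64 + 1000)·(13.3/1000 + 1) − 1000 = -81.59 permil

-81.6 permil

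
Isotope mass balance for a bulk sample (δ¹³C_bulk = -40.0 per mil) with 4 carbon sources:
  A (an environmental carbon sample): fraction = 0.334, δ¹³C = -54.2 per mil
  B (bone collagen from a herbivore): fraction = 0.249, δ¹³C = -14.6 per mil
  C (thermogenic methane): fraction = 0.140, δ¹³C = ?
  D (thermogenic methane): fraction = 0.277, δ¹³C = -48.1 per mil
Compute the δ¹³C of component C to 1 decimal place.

-35.3 per mil

Isotope mass balance: δ_bulk = Σ fᵢ·δᵢ.
-40.0 = 0.334×(-54.2) + 0.249×(-14.6) + 0.140×δ_C + 0.277×(-48.1)
0.140·δ_C = -40.0 − (-35.062) = -4.938
δ_C = -4.938 / 0.140 = -35.27 per mil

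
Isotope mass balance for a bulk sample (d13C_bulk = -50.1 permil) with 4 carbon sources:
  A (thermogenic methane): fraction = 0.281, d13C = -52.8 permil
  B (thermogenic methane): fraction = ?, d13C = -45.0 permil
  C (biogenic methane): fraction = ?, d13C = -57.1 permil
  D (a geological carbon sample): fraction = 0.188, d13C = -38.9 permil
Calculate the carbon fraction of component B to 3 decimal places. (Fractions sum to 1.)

0.196

Let f_B and f_C be the unknown fractions; fractions sum to 1 so f_B + f_C = 0.531.
Mass balance: Σ fᵢ·δᵢ = δ_bulk ⇒ f_B·(-45.0) + f_C·(-57.1) = -50.1 − (-22.150) = -27.950
Substitute f_C = 0.531 − f_B:
f_B·(-45.0 − -57.1) = -27.950 − 0.531×(-57.1) = 2.370
f_B = 2.370 / 12.1 = 0.1959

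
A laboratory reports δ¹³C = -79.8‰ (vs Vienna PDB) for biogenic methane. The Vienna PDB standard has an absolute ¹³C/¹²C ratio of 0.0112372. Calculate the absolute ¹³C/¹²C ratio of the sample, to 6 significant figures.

0.0103405

R_sample = R_standard × (δ¹³C/1000 + 1)
R_sample = 0.0112372 × (-79.8/1000 + 1) = 0.0112372 × 0.920200
R_sample = 0.0103405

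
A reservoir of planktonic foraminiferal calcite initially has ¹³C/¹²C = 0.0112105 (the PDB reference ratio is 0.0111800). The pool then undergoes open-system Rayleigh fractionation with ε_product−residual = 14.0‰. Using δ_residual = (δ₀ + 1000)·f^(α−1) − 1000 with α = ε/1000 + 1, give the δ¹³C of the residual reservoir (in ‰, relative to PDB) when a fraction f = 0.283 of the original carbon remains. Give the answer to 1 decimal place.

-14.8‰

δ₀ = (0.0112105/0.0111800 − 1)×1000 = (1.002728 − 1)×1000 = 2.728‰
α − 1 = ε/1000 = 0.0140
f^(α−1) = 0.283^(0.0140) = 0.982483
δ_res = (2.728 + 1000) × 0.982483 − 1000 = 985.163 − 1000 = -14.84‰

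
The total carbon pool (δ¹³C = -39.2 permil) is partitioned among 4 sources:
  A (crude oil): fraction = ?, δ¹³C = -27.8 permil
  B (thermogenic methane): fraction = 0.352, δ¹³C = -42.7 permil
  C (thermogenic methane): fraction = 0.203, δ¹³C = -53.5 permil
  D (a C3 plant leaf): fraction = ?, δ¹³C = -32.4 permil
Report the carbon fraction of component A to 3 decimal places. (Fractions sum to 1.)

Let f_A and f_D be the unknown fractions; fractions sum to 1 so f_A + f_D = 0.445.
Mass balance: Σ fᵢ·δᵢ = δ_bulk ⇒ f_A·(-27.8) + f_D·(-32.4) = -39.2 − (-25.891) = -13.309
Substitute f_D = 0.445 − f_A:
f_A·(-27.8 − -32.4) = -13.309 − 0.445×(-32.4) = 1.109
f_A = 1.109 / 4.6 = 0.2411

0.241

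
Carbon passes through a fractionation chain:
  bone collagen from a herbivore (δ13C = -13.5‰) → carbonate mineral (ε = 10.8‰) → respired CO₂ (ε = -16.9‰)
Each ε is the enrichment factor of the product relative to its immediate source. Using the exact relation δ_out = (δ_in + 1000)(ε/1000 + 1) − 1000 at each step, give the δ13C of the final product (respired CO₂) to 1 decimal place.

step 1: δ = (-13.50 + 1000)·(10.8/1000 + 1) − 1000 = -2.85‰
step 2: δ = (-2.85 + 1000)·(-16.9/1000 + 1) − 1000 = -19.70‰

-19.7‰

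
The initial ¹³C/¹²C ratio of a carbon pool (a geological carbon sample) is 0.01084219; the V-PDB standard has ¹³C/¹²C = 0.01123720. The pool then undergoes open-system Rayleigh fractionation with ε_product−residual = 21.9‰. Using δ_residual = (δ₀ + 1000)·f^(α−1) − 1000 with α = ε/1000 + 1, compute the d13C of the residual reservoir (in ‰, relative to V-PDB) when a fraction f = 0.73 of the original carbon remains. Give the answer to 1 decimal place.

-41.8‰

δ₀ = (0.01084219/0.01123720 − 1)×1000 = (0.964848 − 1)×1000 = -35.152‰
α − 1 = ε/1000 = 0.0219
f^(α−1) = 0.73^(0.0219) = 0.993132
δ_res = (-35.152 + 1000) × 0.993132 − 1000 = 958.221 − 1000 = -41.78‰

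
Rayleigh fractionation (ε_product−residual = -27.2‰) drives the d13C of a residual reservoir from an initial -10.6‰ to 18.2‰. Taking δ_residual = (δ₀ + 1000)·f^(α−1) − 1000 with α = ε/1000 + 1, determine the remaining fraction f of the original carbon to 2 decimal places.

α − 1 = ε/1000 = -0.0272
(δ_res + 1000)/(δ₀ + 1000) = (18.2 + 1000)/(-10.6 + 1000) = 1018.2/989.4 = 1.029109
f = 1.029109^(1/-0.0272) = exp(ln(1.029109)/-0.0272) = exp(0.02869/-0.0272)
f = exp(-1.0549) = 0.3482

0.35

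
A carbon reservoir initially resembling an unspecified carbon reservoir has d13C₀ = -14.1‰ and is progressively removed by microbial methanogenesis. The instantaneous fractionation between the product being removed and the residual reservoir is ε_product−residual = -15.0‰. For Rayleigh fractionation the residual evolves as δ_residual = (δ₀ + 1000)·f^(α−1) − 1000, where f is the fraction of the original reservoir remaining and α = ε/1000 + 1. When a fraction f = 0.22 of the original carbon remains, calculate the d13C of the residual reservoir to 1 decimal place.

8.5‰

Rayleigh residual: δ_res = (δ₀ + 1000)·f^(α−1) − 1000
α = ε/1000 + 1 = 0.98500, so α − 1 = -0.01500
f^(α−1) = 0.22^(-0.01500) = 1.022972
δ_res = (-14.1 + 1000) × 1.022972 − 1000 = 1008.548 − 1000 = 8.55‰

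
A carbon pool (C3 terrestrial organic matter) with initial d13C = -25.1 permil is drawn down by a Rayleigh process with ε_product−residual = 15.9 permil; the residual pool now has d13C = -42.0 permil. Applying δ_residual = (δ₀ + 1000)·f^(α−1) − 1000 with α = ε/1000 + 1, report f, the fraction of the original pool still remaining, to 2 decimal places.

0.33

α − 1 = ε/1000 = 0.0159
(δ_res + 1000)/(δ₀ + 1000) = (-42.0 + 1000)/(-25.1 + 1000) = 958.0/974.9 = 0.982665
f = 0.982665^(1/0.0159) = exp(ln(0.982665)/0.0159) = exp(-0.01749/0.0159)
f = exp(-1.0998) = 0.3329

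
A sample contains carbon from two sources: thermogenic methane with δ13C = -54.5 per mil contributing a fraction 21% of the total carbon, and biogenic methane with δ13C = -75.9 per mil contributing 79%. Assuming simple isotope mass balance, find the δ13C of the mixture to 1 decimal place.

δ_mix = f_A·δ_A + f_B·δ_B
δ_mix = 0.21 × (-54.5) + 0.79 × (-75.9)
δ_mix = -11.45 + -59.96 = -71.41 per mil

-71.4 per mil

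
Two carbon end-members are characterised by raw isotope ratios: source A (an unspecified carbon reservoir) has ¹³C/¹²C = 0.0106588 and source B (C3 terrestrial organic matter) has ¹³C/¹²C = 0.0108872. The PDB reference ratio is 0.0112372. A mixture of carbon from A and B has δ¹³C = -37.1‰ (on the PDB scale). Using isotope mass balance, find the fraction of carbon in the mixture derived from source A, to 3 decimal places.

δ_A = (0.0106588/0.0112372 − 1)×1000 = (0.948528 − 1)×1000 = -51.472‰
δ_B = (0.0108872/0.0112372 − 1)×1000 = (0.968853 − 1)×1000 = -31.147‰
f_A = (δ_mix − δ_B)/(δ_A − δ_B) = (-37.1 − (-31.147))/(-51.472 − (-31.147))
f_A = -5.953 / -20.325 = 0.2929

0.293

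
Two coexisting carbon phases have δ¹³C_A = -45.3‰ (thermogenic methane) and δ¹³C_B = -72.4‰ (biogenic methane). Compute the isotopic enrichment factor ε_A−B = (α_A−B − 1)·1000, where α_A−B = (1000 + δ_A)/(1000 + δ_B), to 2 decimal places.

α_A−B = (1000 + -45.3) / (1000 + -72.4) = 954.7 / 927.6 = 1.029215
ε_A−B = (1.029215 − 1) × 1000 = 29.215‰
(The approximation ε ≈ δ_A − δ_B would give 27.1‰.)

29.22‰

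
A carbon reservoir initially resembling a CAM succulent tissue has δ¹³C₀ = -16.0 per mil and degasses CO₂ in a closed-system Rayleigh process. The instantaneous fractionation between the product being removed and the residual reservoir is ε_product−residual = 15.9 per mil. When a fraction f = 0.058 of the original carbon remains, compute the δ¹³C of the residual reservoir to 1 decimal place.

-59.6 per mil

Rayleigh residual: δ_res = (δ₀ + 1000)·f^(α−1) − 1000
α = ε/1000 + 1 = 1.01590, so α − 1 = 0.01590
f^(α−1) = 0.058^(0.01590) = 0.955737
δ_res = (-16.0 + 1000) × 0.955737 − 1000 = 940.445 − 1000 = -59.55 per mil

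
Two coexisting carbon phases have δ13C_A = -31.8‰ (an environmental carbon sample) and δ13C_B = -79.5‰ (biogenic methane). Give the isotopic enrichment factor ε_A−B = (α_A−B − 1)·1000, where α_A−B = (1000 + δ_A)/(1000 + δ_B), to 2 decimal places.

51.82‰

α_A−B = (1000 + -31.8) / (1000 + -79.5) = 968.2 / 920.5 = 1.051820
ε_A−B = (1.051820 − 1) × 1000 = 51.820‰
(The approximation ε ≈ δ_A − δ_B would give 47.7‰.)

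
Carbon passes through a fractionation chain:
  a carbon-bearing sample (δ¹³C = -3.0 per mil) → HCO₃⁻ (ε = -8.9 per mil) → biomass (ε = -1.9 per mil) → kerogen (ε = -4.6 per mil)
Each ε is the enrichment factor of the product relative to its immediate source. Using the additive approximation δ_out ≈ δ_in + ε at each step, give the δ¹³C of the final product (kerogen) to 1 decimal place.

step 1: δ ≈ -3.0 + (-8.9) = -11.9 per mil
step 2: δ ≈ -11.9 + (-1.9) = -13.8 per mil
step 3: δ ≈ -13.8 + (-4.6) = -18.4 per mil

-18.4 per mil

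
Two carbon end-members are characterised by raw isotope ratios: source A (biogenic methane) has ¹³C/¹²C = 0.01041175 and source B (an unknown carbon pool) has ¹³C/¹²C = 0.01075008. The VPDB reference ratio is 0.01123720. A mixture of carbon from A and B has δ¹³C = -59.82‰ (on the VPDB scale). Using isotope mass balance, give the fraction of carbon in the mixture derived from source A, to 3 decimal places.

δ_A = (0.01041175/0.01123720 − 1)×1000 = (0.926543 − 1)×1000 = -73.457‰
δ_B = (0.01075008/0.01123720 − 1)×1000 = (0.956651 − 1)×1000 = -43.349‰
f_A = (δ_mix − δ_B)/(δ_A − δ_B) = (-59.82 − (-43.349))/(-73.457 − (-43.349))
f_A = -16.471 / -30.108 = 0.5471

0.547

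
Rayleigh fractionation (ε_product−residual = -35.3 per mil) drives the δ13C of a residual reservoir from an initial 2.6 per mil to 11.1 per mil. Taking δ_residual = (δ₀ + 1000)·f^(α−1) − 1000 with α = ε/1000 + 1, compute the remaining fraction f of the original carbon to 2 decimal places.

0.79

α − 1 = ε/1000 = -0.0353
(δ_res + 1000)/(δ₀ + 1000) = (11.1 + 1000)/(2.6 + 1000) = 1011.1/1002.6 = 1.008478
f = 1.008478^(1/-0.0353) = exp(ln(1.008478)/-0.0353) = exp(0.00844/-0.0353)
f = exp(-0.2392) = 0.7873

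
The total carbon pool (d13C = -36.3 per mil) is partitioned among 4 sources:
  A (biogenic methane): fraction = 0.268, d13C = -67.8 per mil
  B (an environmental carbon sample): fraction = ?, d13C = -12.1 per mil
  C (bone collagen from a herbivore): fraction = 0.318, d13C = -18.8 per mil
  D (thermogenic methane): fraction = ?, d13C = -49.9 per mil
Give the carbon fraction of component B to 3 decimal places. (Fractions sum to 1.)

0.225

Let f_B and f_D be the unknown fractions; fractions sum to 1 so f_B + f_D = 0.414.
Mass balance: Σ fᵢ·δᵢ = δ_bulk ⇒ f_B·(-12.1) + f_D·(-49.9) = -36.3 − (-24.149) = -12.151
Substitute f_D = 0.414 − f_B:
f_B·(-12.1 − -49.9) = -12.151 − 0.414×(-49.9) = 8.507
f_B = 8.507 / 37.8 = 0.2251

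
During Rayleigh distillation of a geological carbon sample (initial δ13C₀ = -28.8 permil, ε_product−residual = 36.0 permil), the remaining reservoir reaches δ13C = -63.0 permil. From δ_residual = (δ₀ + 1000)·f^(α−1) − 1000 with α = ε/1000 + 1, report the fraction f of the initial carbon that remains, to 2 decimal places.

α − 1 = ε/1000 = 0.0360
(δ_res + 1000)/(δ₀ + 1000) = (-63.0 + 1000)/(-28.8 + 1000) = 937.0/971.2 = 0.964786
f = 0.964786^(1/0.0360) = exp(ln(0.964786)/0.0360) = exp(-0.03585/0.0360)
f = exp(-0.9958) = 0.3694

0.37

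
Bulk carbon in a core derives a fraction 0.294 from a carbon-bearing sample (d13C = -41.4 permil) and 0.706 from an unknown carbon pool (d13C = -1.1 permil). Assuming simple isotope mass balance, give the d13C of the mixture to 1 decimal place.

δ_mix = f_A·δ_A + f_B·δ_B
δ_mix = 0.294 × (-41.4) + 0.706 × (-1.1)
δ_mix = -12.17 + -0.78 = -12.95 permil

-12.9 permil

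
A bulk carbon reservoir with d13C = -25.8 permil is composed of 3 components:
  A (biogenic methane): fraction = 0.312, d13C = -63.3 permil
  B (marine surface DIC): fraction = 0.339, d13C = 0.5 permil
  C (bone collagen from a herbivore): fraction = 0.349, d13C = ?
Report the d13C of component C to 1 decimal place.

-17.8 permil

Isotope mass balance: δ_bulk = Σ fᵢ·δᵢ.
-25.8 = 0.312×(-63.3) + 0.339×(0.5) + 0.349×δ_C
0.349·δ_C = -25.8 − (-19.580) = -6.220
δ_C = -6.220 / 0.349 = -17.82 permil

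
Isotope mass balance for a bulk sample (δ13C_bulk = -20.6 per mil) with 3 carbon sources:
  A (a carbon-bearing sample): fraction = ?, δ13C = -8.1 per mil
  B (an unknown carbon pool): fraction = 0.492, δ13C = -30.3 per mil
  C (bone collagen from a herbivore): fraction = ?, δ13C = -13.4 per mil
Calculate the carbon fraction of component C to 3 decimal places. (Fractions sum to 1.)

0.298

Let f_C and f_A be the unknown fractions; fractions sum to 1 so f_C + f_A = 0.508.
Mass balance: Σ fᵢ·δᵢ = δ_bulk ⇒ f_C·(-13.4) + f_A·(-8.1) = -20.6 − (-14.908) = -5.692
Substitute f_A = 0.508 − f_C:
f_C·(-13.4 − -8.1) = -5.692 − 0.508×(-8.1) = -1.578
f_C = -1.578 / -5.3 = 0.2977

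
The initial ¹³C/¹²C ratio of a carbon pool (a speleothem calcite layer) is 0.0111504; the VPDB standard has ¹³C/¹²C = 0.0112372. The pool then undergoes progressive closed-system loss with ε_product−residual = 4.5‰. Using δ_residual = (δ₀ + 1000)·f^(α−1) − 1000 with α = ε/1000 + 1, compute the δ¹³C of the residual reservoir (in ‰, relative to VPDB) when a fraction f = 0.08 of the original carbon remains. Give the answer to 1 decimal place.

δ₀ = (0.0111504/0.0112372 − 1)×1000 = (0.992276 − 1)×1000 = -7.724‰
α − 1 = ε/1000 = 0.0045
f^(α−1) = 0.08^(0.0045) = 0.988699
δ_res = (-7.724 + 1000) × 0.988699 − 1000 = 981.062 − 1000 = -18.94‰

-18.9‰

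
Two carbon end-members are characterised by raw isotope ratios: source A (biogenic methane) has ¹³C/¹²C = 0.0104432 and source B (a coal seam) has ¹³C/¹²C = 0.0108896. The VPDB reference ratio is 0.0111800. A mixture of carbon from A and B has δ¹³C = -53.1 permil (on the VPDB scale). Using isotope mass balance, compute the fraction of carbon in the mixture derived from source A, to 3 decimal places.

δ_A = (0.0104432/0.0111800 − 1)×1000 = (0.934097 − 1)×1000 = -65.903 permil
δ_B = (0.0108896/0.0111800 − 1)×1000 = (0.974025 − 1)×1000 = -25.975 permil
f_A = (δ_mix − δ_B)/(δ_A − δ_B) = (-53.1 − (-25.975))/(-65.903 − (-25.975))
f_A = -27.125 / -39.928 = 0.6793

0.679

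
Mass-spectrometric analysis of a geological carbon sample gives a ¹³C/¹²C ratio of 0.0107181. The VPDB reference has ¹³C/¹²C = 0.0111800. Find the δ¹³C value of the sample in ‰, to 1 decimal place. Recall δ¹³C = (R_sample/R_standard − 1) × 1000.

-41.3‰

δ¹³C = (R_sample / R_standard − 1) × 1000
R_sample / R_standard = 0.0107181 / 0.0111800 = 0.958685
δ¹³C = (0.958685 − 1) × 1000 = -41.31‰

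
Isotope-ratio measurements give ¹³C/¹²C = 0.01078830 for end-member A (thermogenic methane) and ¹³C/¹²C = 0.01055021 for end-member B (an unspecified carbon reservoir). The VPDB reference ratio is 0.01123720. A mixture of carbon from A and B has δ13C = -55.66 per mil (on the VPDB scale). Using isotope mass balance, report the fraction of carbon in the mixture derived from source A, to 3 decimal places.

0.258

δ_A = (0.01078830/0.01123720 − 1)×1000 = (0.960052 − 1)×1000 = -39.948 per mil
δ_B = (0.01055021/0.01123720 − 1)×1000 = (0.938865 − 1)×1000 = -61.135 per mil
f_A = (δ_mix − δ_B)/(δ_A − δ_B) = (-55.66 − (-61.135))/(-39.948 − (-61.135))
f_A = 5.475 / 21.188 = 0.2584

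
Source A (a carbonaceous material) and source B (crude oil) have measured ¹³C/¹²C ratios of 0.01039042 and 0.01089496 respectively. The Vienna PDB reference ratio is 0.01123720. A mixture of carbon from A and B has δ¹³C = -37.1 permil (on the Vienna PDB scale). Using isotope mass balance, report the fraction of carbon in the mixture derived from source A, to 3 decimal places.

δ_A = (0.01039042/0.01123720 − 1)×1000 = (0.924645 − 1)×1000 = -75.355 permil
δ_B = (0.01089496/0.01123720 − 1)×1000 = (0.969544 − 1)×1000 = -30.456 permil
f_A = (δ_mix − δ_B)/(δ_A − δ_B) = (-37.1 − (-30.456))/(-75.355 − (-30.456))
f_A = -6.644 / -44.899 = 0.1480

0.148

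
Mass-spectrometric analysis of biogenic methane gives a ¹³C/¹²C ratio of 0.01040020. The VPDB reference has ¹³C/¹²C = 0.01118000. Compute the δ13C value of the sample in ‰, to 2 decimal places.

-69.75‰

δ13C = (R_sample / R_standard − 1) × 1000
R_sample / R_standard = 0.01040020 / 0.01118000 = 0.930250
δ13C = (0.930250 − 1) × 1000 = -69.750‰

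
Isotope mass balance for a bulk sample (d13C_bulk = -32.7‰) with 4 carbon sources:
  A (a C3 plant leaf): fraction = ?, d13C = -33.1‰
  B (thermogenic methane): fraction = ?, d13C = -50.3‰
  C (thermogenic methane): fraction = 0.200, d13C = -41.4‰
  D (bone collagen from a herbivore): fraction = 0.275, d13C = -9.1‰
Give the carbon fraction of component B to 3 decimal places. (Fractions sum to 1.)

Let f_B and f_A be the unknown fractions; fractions sum to 1 so f_B + f_A = 0.525.
Mass balance: Σ fᵢ·δᵢ = δ_bulk ⇒ f_B·(-50.3) + f_A·(-33.1) = -32.7 − (-10.782) = -21.918
Substitute f_A = 0.525 − f_B:
f_B·(-50.3 − -33.1) = -21.918 − 0.525×(-33.1) = -4.540
f_B = -4.540 / -17.2 = 0.2640

0.264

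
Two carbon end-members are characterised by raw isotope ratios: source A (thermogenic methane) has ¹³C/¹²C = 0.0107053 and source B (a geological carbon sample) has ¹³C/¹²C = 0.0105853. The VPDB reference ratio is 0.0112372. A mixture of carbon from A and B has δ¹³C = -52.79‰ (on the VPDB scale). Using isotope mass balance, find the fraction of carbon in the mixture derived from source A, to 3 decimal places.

0.489

δ_A = (0.0107053/0.0112372 − 1)×1000 = (0.952666 − 1)×1000 = -47.334‰
δ_B = (0.0105853/0.0112372 − 1)×1000 = (0.941987 − 1)×1000 = -58.013‰
f_A = (δ_mix − δ_B)/(δ_A − δ_B) = (-52.79 − (-58.013))/(-47.334 − (-58.013))
f_A = 5.223 / 10.679 = 0.4891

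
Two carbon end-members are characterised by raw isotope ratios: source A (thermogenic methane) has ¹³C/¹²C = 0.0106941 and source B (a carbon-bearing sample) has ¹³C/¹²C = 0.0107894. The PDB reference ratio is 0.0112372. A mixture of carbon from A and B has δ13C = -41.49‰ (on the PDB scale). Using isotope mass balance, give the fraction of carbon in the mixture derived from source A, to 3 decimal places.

δ_A = (0.0106941/0.0112372 − 1)×1000 = (0.951669 − 1)×1000 = -48.331‰
δ_B = (0.0107894/0.0112372 − 1)×1000 = (0.960150 − 1)×1000 = -39.850‰
f_A = (δ_mix − δ_B)/(δ_A − δ_B) = (-41.49 − (-39.850))/(-48.331 − (-39.850))
f_A = -1.640 / -8.481 = 0.1934

0.193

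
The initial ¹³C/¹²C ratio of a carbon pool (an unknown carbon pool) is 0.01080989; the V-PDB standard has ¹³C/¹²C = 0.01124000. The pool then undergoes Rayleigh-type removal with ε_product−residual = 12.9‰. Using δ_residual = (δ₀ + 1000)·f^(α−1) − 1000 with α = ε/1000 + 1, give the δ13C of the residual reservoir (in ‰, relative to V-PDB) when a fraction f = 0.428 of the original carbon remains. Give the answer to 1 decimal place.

δ₀ = (0.01080989/0.01124000 − 1)×1000 = (0.961734 − 1)×1000 = -38.266‰
α − 1 = ε/1000 = 0.0129
f^(α−1) = 0.428^(0.0129) = 0.989112
δ_res = (-38.266 + 1000) × 0.989112 − 1000 = 951.263 − 1000 = -48.74‰

-48.7‰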